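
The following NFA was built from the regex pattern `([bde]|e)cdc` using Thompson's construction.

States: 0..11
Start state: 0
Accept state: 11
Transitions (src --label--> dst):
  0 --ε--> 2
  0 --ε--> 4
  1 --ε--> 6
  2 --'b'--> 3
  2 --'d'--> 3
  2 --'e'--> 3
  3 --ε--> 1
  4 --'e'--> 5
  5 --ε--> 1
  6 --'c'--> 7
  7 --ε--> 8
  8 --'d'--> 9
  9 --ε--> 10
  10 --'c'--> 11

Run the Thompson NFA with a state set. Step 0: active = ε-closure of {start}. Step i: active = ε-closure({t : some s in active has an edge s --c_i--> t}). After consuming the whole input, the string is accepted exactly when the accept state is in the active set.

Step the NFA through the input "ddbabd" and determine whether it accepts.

S₀ = ε-closure({0}) = {0,2,4}
'd' @ 1: {1,3,6}
'd' @ 2: {}  — dead — no transitions
rest 'babd' ignored (set empty)
final: {}; accept 11 not in set

Answer: REJECT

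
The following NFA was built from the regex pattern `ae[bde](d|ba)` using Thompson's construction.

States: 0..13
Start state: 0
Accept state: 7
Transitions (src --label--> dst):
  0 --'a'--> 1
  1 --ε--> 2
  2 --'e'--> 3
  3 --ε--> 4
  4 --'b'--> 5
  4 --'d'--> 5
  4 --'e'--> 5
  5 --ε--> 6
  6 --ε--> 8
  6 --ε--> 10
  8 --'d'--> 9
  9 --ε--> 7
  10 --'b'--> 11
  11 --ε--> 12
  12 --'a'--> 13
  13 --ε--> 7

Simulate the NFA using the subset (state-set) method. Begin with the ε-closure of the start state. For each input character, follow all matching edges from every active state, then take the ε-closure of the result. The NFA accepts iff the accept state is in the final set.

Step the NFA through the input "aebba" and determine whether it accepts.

initial (ε-close {0}): {0}
'a' @ 1: {1,2}
'e' @ 2: {3,4}
'b' @ 3: {5,6,8,10}
'b' @ 4: {11,12}
'a' @ 5: {7,13}  (accept∈set)
final: {7,13}; accept 7 in set

Answer: ACCEPT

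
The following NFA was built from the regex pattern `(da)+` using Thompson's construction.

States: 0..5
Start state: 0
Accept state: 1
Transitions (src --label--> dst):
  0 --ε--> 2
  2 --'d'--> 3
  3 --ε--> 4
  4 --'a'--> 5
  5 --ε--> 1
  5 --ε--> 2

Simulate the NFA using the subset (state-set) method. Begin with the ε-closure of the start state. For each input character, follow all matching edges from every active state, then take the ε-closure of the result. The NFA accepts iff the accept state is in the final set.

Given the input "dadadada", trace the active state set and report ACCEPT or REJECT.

Answer: ACCEPT

Derivation:
initial (ε-close {0}): {0,2}
'd' @ 1: {3,4}
'a' @ 2: {1,2,5}  ✓accept
'd' @ 3: {3,4}
'a' @ 4: {1,2,5}  ✓accept
'd' @ 5: {3,4}
'a' @ 6: {1,2,5}  ✓accept
'd' @ 7: {3,4}
'a' @ 8: {1,2,5}  ✓accept
final: {1,2,5}; accept 1 in set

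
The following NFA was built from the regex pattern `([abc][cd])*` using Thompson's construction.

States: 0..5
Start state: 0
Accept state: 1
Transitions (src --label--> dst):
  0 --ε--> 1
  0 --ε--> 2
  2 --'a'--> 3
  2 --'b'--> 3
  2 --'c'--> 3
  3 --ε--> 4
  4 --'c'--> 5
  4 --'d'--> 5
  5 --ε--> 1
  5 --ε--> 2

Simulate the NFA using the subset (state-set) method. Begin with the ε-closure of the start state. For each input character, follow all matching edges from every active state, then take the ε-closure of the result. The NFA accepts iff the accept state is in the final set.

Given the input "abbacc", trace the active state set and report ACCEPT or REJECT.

start: ε-closure({0}) = {0,1,2}
'a' @ 1: {3,4}
'b' @ 2: {}  — dead — no transitions
rest 'bacc' ignored (set empty)
end set {} — state 1 not in

Answer: REJECT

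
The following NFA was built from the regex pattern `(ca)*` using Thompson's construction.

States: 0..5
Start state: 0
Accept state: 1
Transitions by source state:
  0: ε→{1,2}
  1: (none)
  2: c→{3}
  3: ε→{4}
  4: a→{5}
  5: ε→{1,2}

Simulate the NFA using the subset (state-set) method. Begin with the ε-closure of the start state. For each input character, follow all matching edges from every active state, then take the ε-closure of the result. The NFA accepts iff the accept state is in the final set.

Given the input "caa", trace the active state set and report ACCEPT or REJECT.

Answer: REJECT

Trace:
start: ε-closure({0}) = {0,1,2}
'c' @ 1: {3,4}
'a' @ 2: {1,2,5}  [accepting]
'a' @ 3: {}  — no active states
end set {} — state 1 not in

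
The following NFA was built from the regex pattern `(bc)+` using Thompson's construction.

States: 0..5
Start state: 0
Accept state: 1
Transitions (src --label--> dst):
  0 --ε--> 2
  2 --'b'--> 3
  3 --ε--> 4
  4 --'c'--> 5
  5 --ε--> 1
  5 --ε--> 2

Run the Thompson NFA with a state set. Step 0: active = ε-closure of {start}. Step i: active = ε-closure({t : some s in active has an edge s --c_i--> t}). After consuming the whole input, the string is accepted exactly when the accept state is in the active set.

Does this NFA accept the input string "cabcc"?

S₀ = ε-closure({0}) = {0,2}
'c' @ 1: {}  — no active states
rest 'abcc' ignored (set empty)
after full input: {}  (accept=1 not in)

Answer: REJECT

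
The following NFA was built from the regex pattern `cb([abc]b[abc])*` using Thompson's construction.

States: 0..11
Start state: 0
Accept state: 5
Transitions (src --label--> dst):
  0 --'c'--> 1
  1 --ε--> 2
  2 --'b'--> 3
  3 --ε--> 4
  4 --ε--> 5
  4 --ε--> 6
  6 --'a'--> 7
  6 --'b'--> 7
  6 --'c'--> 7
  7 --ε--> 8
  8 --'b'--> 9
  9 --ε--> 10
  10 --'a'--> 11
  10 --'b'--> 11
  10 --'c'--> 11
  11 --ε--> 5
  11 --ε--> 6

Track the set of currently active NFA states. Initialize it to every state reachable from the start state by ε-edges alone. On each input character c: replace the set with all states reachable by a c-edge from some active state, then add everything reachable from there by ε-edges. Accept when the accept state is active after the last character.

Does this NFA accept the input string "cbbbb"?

Answer: ACCEPT

Derivation:
S₀ = ε-closure({0}) = {0}
'c' @ 1: {1,2}
'b' @ 2: {3,4,5,6}  (accept∈set)
'b' @ 3: {7,8}
'b' @ 4: {9,10}
'b' @ 5: {5,6,11}  (accept∈set)
after full input: {5,6,11}  (accept=5 in)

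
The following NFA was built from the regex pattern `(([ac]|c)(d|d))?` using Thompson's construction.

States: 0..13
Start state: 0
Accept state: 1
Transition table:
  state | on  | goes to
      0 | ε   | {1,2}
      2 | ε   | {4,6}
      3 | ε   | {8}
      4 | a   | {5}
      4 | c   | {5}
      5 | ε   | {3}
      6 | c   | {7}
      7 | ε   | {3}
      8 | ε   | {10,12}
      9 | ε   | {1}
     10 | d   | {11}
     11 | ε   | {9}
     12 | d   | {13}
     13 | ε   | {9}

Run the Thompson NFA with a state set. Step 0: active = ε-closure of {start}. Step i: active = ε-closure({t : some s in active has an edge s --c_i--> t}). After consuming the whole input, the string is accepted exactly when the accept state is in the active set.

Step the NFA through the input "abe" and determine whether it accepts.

Answer: REJECT

Derivation:
initial (ε-close {0}): {0,1,2,4,6}
'a' @ 1: {3,5,8,10,12}
'b' @ 2: {}  — state set empty
rest 'e' ignored (set empty)
end set {} — state 1 not in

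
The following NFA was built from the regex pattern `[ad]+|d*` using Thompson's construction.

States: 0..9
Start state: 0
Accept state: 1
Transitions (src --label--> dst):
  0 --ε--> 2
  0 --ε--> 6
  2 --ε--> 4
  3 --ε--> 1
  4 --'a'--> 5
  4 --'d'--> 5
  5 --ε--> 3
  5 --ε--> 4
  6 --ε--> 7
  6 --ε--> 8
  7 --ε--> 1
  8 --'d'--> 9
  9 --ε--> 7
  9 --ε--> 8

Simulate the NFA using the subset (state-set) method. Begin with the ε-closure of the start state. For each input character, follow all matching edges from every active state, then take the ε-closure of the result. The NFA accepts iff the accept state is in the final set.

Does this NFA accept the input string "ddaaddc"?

start: ε-closure({0}) = {0,1,2,4,6,7,8}
'd' @ 1: {1,3,4,5,7,8,9}  [accepting]
'd' @ 2: {1,3,4,5,7,8,9}  [accepting]
'a' @ 3: {1,3,4,5}  [accepting]
'a' @ 4: {1,3,4,5}  [accepting]
'd' @ 5: {1,3,4,5}  [accepting]
'd' @ 6: {1,3,4,5}  [accepting]
'c' @ 7: {}  — no active states
after full input: {}  (accept=1 not in)

Answer: REJECT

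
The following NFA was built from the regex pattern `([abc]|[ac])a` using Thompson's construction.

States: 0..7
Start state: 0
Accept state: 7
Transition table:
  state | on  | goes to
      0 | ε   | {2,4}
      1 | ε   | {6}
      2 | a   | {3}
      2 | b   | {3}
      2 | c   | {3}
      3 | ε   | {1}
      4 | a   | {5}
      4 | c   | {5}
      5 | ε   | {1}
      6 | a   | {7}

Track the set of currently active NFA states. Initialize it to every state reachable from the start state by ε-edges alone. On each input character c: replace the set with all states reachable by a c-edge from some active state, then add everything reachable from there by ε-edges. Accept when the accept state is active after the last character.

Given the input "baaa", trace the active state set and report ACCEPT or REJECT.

Answer: REJECT

Steps:
start: ε-closure({0}) = {0,2,4}
'b' @ 1: {1,3,6}
'a' @ 2: {7}  (accept∈set)
'a' @ 3: {}  — no active states
rest 'a' ignored (set empty)
end set {} — state 7 not in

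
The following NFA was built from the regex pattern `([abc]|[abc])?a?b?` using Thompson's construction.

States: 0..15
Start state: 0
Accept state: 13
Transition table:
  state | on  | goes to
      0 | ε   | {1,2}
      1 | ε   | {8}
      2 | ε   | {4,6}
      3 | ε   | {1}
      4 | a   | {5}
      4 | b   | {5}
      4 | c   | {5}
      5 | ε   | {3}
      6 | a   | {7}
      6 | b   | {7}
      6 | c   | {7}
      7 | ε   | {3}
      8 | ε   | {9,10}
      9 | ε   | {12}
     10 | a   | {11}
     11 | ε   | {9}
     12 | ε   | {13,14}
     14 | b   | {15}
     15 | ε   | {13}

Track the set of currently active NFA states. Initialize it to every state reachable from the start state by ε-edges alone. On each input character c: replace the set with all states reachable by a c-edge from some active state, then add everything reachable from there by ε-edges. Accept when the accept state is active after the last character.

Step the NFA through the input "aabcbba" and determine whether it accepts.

initial (ε-close {0}): {0,1,2,4,6,8,9,10,12,13,14}
'a' @ 1: {1,3,5,7,8,9,10,11,12,13,14}  ✓accept
'a' @ 2: {9,11,12,13,14}  ✓accept
'b' @ 3: {13,15}  ✓accept
'c' @ 4: {}  — dead — no transitions
rest 'bba' ignored (set empty)
after full input: {}  (accept=13 not in)

Answer: REJECT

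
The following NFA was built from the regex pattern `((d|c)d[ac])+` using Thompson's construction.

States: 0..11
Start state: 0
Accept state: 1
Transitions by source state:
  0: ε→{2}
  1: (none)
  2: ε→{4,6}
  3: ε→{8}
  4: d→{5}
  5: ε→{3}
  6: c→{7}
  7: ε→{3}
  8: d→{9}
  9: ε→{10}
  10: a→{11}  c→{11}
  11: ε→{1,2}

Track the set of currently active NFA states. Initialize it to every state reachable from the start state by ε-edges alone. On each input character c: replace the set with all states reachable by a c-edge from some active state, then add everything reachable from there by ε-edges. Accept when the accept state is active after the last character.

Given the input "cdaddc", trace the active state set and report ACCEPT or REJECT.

Answer: ACCEPT

Steps:
initial (ε-close {0}): {0,2,4,6}
'c' @ 1: {3,7,8}
'd' @ 2: {9,10}
'a' @ 3: {1,2,4,6,11}  (accept∈set)
'd' @ 4: {3,5,8}
'd' @ 5: {9,10}
'c' @ 6: {1,2,4,6,11}  (accept∈set)
final: {1,2,4,6,11}; accept 1 in set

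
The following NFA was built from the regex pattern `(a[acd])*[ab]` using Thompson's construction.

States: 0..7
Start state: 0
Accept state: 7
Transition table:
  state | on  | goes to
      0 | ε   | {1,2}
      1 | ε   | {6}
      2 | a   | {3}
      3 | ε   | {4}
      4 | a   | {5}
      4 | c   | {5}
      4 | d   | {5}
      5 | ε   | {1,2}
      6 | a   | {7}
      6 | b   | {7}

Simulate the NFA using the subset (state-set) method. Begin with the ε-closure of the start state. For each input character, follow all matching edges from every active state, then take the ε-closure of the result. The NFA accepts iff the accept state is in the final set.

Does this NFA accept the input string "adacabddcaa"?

initial (ε-close {0}): {0,1,2,6}
'a' @ 1: {3,4,7}  ✓accept
'd' @ 2: {1,2,5,6}
'a' @ 3: {3,4,7}  ✓accept
'c' @ 4: {1,2,5,6}
'a' @ 5: {3,4,7}  ✓accept
'b' @ 6: {}  — no active states
rest 'ddcaa' ignored (set empty)
final: {}; accept 7 not in set

Answer: REJECT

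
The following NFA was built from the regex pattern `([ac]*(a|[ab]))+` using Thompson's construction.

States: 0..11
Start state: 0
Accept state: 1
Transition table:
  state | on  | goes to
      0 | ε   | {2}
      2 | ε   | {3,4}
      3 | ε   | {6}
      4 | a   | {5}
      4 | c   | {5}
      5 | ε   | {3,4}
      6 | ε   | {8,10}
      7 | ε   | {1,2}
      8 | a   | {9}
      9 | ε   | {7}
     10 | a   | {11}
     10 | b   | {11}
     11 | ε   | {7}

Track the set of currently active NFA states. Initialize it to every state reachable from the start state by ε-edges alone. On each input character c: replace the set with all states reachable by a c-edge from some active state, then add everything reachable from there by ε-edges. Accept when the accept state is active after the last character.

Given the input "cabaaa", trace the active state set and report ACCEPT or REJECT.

initial (ε-close {0}): {0,2,3,4,6,8,10}
'c' @ 1: {3,4,5,6,8,10}
'a' @ 2: {1,2,3,4,5,6,7,8,9,10,11}  ✓accept
'b' @ 3: {1,2,3,4,6,7,8,10,11}  ✓accept
'a' @ 4: {1,2,3,4,5,6,7,8,9,10,11}  ✓accept
'a' @ 5: {1,2,3,4,5,6,7,8,9,10,11}  ✓accept
'a' @ 6: {1,2,3,4,5,6,7,8,9,10,11}  ✓accept
end set {1,2,3,4,5,6,7,8,9,10,11} — state 1 in

Answer: ACCEPT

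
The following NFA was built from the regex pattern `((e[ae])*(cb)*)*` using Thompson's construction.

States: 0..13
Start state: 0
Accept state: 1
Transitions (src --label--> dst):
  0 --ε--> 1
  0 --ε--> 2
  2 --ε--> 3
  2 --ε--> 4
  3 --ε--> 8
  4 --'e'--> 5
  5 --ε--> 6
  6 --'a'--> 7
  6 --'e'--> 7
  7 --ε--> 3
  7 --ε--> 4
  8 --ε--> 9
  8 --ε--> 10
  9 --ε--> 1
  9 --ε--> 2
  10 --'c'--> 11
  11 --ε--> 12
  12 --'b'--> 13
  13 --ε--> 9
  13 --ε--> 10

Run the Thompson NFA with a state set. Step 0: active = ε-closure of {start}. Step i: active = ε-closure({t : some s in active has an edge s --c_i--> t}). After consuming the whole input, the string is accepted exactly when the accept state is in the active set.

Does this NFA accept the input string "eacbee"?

start: ε-closure({0}) = {0,1,2,3,4,8,9,10}
'e' @ 1: {5,6}
'a' @ 2: {1,2,3,4,7,8,9,10}  (accept∈set)
'c' @ 3: {11,12}
'b' @ 4: {1,2,3,4,8,9,10,13}  (accept∈set)
'e' @ 5: {5,6}
'e' @ 6: {1,2,3,4,7,8,9,10}  (accept∈set)
end set {1,2,3,4,7,8,9,10} — state 1 in

Answer: ACCEPT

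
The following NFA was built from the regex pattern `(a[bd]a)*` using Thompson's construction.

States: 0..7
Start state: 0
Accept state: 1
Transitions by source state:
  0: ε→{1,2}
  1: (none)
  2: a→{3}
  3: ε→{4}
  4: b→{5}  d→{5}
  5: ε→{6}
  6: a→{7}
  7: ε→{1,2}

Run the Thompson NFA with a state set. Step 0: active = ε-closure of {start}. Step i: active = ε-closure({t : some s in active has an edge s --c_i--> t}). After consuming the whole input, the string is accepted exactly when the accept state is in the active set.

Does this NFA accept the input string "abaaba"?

start: ε-closure({0}) = {0,1,2}
'a' @ 1: {3,4}
'b' @ 2: {5,6}
'a' @ 3: {1,2,7}  (accept∈set)
'a' @ 4: {3,4}
'b' @ 5: {5,6}
'a' @ 6: {1,2,7}  (accept∈set)
after full input: {1,2,7}  (accept=1 in)

Answer: ACCEPT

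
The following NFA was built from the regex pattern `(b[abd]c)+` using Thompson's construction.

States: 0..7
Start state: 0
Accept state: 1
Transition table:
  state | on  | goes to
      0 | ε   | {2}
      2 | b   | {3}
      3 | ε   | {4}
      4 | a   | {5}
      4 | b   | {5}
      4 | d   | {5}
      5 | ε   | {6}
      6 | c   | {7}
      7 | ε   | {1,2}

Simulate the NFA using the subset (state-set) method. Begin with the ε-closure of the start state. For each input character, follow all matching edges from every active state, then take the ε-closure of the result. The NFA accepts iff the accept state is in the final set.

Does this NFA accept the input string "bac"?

Answer: ACCEPT

Trace:
start: ε-closure({0}) = {0,2}
'b' @ 1: {3,4}
'a' @ 2: {5,6}
'c' @ 3: {1,2,7}  ✓accept
end set {1,2,7} — state 1 in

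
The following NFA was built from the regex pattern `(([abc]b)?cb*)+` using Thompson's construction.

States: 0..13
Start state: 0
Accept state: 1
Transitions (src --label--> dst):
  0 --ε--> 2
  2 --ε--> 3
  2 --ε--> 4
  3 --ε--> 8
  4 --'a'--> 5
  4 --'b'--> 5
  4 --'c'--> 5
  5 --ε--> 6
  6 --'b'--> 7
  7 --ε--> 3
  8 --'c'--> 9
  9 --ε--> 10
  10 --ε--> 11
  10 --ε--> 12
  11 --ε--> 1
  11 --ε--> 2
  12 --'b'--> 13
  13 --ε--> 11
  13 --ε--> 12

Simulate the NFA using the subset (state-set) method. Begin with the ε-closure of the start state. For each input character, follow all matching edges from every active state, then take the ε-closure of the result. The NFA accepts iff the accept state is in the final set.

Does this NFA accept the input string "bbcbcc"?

initial (ε-close {0}): {0,2,3,4,8}
'b' @ 1: {5,6}
'b' @ 2: {3,7,8}
'c' @ 3: {1,2,3,4,8,9,10,11,12}  (accept∈set)
'b' @ 4: {1,2,3,4,5,6,8,11,12,13}  (accept∈set)
'c' @ 5: {1,2,3,4,5,6,8,9,10,11,12}  (accept∈set)
'c' @ 6: {1,2,3,4,5,6,8,9,10,11,12}  (accept∈set)
end set {1,2,3,4,5,6,8,9,10,11,12} — state 1 in

Answer: ACCEPT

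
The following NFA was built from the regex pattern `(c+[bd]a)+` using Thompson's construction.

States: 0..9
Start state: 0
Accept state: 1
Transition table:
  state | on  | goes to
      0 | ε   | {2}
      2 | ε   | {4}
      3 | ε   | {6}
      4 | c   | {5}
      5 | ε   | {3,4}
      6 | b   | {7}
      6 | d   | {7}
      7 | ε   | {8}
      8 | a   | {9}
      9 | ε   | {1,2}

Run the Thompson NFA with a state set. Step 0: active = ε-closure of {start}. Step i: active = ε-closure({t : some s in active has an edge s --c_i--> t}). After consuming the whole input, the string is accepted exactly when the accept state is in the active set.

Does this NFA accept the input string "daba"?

S₀ = ε-closure({0}) = {0,2,4}
'd' @ 1: {}  — no active states
rest 'aba' ignored (set empty)
after full input: {}  (accept=1 not in)

Answer: REJECT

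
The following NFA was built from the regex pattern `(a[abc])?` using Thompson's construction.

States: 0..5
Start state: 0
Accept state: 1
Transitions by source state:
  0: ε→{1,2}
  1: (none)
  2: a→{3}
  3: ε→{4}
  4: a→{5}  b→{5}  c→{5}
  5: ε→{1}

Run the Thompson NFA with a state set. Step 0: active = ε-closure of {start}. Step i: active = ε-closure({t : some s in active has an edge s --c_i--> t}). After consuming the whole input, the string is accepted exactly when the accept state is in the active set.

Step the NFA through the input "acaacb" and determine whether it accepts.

initial (ε-close {0}): {0,1,2}
'a' @ 1: {3,4}
'c' @ 2: {1,5}  [accepting]
'a' @ 3: {}  — dead — no transitions
rest 'acb' ignored (set empty)
end set {} — state 1 not in

Answer: REJECT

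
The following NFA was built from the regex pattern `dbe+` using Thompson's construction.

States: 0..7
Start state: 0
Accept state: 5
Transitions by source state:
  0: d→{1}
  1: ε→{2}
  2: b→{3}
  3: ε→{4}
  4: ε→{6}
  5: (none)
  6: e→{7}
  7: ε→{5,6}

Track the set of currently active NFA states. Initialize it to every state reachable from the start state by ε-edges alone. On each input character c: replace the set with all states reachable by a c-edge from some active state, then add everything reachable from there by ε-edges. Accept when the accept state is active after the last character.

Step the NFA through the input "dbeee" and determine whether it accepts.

start: ε-closure({0}) = {0}
'd' @ 1: {1,2}
'b' @ 2: {3,4,6}
'e' @ 3: {5,6,7}  (accept∈set)
'e' @ 4: {5,6,7}  (accept∈set)
'e' @ 5: {5,6,7}  (accept∈set)
end set {5,6,7} — state 5 in

Answer: ACCEPT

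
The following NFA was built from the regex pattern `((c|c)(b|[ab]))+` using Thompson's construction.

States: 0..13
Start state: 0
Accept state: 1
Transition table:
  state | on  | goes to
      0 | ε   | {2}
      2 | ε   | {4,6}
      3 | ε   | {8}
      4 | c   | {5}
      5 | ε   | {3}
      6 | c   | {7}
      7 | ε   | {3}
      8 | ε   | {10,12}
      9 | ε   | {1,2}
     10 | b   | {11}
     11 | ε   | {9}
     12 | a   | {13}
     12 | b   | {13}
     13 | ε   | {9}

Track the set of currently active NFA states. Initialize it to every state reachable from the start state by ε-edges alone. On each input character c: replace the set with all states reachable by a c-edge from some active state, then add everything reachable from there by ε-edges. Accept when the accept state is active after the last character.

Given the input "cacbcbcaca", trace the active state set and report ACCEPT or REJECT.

S₀ = ε-closure({0}) = {0,2,4,6}
'c' @ 1: {3,5,7,8,10,12}
'a' @ 2: {1,2,4,6,9,13}  (accept∈set)
'c' @ 3: {3,5,7,8,10,12}
'b' @ 4: {1,2,4,6,9,11,13}  (accept∈set)
'c' @ 5: {3,5,7,8,10,12}
'b' @ 6: {1,2,4,6,9,11,13}  (accept∈set)
'c' @ 7: {3,5,7,8,10,12}
'a' @ 8: {1,2,4,6,9,13}  (accept∈set)
'c' @ 9: {3,5,7,8,10,12}
'a' @ 10: {1,2,4,6,9,13}  (accept∈set)
end set {1,2,4,6,9,13} — state 1 in

Answer: ACCEPT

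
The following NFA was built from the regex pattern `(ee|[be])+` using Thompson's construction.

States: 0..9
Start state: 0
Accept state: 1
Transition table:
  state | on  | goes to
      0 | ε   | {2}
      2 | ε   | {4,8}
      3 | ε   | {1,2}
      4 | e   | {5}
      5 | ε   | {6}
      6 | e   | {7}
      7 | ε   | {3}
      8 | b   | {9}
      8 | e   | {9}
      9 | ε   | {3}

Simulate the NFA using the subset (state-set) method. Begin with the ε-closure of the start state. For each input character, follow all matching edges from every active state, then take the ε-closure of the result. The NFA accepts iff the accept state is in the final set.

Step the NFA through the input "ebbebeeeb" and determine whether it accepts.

S₀ = ε-closure({0}) = {0,2,4,8}
'e' @ 1: {1,2,3,4,5,6,8,9}  [accepting]
'b' @ 2: {1,2,3,4,8,9}  [accepting]
'b' @ 3: {1,2,3,4,8,9}  [accepting]
'e' @ 4: {1,2,3,4,5,6,8,9}  [accepting]
'b' @ 5: {1,2,3,4,8,9}  [accepting]
'e' @ 6: {1,2,3,4,5,6,8,9}  [accepting]
'e' @ 7: {1,2,3,4,5,6,7,8,9}  [accepting]
'e' @ 8: {1,2,3,4,5,6,7,8,9}  [accepting]
'b' @ 9: {1,2,3,4,8,9}  [accepting]
end set {1,2,3,4,8,9} — state 1 in

Answer: ACCEPT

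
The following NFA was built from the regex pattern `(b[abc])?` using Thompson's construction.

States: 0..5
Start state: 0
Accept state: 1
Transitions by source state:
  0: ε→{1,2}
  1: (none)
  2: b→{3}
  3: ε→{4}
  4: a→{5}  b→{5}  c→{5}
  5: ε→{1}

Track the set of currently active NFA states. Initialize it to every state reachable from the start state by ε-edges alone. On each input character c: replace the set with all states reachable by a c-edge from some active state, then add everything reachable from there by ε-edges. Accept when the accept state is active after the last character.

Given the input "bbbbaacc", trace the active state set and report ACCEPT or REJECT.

start: ε-closure({0}) = {0,1,2}
'b' @ 1: {3,4}
'b' @ 2: {1,5}  [accepting]
'b' @ 3: {}  — state set empty
rest 'baacc' ignored (set empty)
end set {} — state 1 not in

Answer: REJECT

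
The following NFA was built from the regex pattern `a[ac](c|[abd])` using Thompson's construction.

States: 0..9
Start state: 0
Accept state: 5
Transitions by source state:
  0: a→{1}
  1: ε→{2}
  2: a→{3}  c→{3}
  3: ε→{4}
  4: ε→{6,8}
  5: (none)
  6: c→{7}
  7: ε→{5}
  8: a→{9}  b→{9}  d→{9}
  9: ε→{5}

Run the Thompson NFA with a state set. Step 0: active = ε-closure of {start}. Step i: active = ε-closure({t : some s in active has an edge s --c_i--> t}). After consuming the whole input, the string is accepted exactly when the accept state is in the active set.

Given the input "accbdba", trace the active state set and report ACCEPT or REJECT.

initial (ε-close {0}): {0}
'a' @ 1: {1,2}
'c' @ 2: {3,4,6,8}
'c' @ 3: {5,7}  (accept∈set)
'b' @ 4: {}  — state set empty
rest 'dba' ignored (set empty)
final: {}; accept 5 not in set

Answer: REJECT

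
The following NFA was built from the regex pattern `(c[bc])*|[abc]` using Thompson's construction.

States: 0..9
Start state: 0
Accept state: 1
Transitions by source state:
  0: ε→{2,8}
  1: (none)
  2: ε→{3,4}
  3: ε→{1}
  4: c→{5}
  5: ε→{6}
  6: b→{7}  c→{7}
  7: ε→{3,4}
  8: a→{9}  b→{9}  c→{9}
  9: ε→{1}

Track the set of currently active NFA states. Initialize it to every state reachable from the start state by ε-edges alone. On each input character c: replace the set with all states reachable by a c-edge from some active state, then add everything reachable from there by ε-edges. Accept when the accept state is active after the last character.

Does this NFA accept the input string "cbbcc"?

S₀ = ε-closure({0}) = {0,1,2,3,4,8}
'c' @ 1: {1,5,6,9}  (accept∈set)
'b' @ 2: {1,3,4,7}  (accept∈set)
'b' @ 3: {}  — dead — no transitions
rest 'cc' ignored (set empty)
end set {} — state 1 not in

Answer: REJECT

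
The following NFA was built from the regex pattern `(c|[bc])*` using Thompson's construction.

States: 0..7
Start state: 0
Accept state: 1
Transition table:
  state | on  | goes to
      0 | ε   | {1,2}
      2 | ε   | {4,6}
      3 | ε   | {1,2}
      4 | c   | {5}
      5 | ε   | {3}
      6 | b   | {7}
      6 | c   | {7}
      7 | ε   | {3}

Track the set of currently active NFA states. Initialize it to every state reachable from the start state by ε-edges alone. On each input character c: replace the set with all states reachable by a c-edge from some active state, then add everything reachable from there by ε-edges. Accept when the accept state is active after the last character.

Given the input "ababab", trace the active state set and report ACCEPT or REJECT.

initial (ε-close {0}): {0,1,2,4,6}
'a' @ 1: {}  — no active states
rest 'babab' ignored (set empty)
after full input: {}  (accept=1 not in)

Answer: REJECT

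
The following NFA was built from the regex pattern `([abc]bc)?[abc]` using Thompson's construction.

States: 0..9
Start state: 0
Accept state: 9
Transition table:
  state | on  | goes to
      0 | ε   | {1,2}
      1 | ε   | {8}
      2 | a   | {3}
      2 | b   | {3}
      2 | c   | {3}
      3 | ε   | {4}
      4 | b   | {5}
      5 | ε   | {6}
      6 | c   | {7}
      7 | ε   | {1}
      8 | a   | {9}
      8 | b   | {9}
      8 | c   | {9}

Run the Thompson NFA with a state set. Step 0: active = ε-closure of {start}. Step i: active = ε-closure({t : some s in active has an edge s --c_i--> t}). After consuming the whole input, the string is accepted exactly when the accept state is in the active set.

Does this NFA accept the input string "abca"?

Answer: ACCEPT

Trace:
S₀ = ε-closure({0}) = {0,1,2,8}
'a' @ 1: {3,4,9}  [accepting]
'b' @ 2: {5,6}
'c' @ 3: {1,7,8}
'a' @ 4: {9}  [accepting]
final: {9}; accept 9 in set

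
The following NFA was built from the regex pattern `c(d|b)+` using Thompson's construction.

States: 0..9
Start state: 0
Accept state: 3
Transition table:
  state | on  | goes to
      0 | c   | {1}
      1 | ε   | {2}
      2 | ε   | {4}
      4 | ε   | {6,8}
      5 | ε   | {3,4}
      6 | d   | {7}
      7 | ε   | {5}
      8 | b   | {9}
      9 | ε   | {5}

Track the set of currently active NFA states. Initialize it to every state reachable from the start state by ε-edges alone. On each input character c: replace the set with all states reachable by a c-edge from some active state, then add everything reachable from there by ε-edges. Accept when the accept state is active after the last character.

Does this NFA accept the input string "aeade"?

start: ε-closure({0}) = {0}
'a' @ 1: {}  — dead — no transitions
rest 'eade' ignored (set empty)
end set {} — state 3 not in

Answer: REJECT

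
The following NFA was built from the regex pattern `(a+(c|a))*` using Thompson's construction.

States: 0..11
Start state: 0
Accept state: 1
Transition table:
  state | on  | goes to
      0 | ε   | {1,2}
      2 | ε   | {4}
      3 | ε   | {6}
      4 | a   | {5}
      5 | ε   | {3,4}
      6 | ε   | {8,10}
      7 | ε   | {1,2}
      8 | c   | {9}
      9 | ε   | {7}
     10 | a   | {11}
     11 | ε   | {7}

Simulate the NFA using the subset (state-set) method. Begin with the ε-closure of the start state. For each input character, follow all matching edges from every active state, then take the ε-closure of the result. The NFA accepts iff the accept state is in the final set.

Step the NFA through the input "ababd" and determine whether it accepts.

Answer: REJECT

Derivation:
initial (ε-close {0}): {0,1,2,4}
'a' @ 1: {3,4,5,6,8,10}
'b' @ 2: {}  — state set empty
rest 'abd' ignored (set empty)
after full input: {}  (accept=1 not in)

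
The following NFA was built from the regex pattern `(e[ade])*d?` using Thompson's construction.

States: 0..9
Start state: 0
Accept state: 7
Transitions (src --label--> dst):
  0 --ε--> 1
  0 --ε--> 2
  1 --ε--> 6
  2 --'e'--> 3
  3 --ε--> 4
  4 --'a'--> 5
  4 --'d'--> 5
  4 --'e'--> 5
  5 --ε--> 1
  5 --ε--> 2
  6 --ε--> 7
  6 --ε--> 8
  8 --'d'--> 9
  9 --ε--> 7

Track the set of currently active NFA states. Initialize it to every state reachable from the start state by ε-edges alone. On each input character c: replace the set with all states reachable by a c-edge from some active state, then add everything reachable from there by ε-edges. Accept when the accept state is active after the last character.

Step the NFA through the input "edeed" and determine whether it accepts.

Answer: ACCEPT

Derivation:
initial (ε-close {0}): {0,1,2,6,7,8}
'e' @ 1: {3,4}
'd' @ 2: {1,2,5,6,7,8}  (accept∈set)
'e' @ 3: {3,4}
'e' @ 4: {1,2,5,6,7,8}  (accept∈set)
'd' @ 5: {7,9}  (accept∈set)
final: {7,9}; accept 7 in set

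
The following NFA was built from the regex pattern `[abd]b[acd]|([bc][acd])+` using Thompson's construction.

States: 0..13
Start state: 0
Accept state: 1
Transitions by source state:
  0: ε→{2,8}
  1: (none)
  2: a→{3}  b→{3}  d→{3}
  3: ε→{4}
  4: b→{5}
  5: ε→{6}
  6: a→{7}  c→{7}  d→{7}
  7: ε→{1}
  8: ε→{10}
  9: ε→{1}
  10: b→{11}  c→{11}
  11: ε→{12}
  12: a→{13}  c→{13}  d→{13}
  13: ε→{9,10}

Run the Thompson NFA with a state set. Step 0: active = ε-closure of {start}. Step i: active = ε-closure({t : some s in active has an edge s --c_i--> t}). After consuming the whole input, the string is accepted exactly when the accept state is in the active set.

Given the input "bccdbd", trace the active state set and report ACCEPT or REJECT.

Answer: ACCEPT

Trace:
initial (ε-close {0}): {0,2,8,10}
'b' @ 1: {3,4,11,12}
'c' @ 2: {1,9,10,13}  ✓accept
'c' @ 3: {11,12}
'd' @ 4: {1,9,10,13}  ✓accept
'b' @ 5: {11,12}
'd' @ 6: {1,9,10,13}  ✓accept
final: {1,9,10,13}; accept 1 in set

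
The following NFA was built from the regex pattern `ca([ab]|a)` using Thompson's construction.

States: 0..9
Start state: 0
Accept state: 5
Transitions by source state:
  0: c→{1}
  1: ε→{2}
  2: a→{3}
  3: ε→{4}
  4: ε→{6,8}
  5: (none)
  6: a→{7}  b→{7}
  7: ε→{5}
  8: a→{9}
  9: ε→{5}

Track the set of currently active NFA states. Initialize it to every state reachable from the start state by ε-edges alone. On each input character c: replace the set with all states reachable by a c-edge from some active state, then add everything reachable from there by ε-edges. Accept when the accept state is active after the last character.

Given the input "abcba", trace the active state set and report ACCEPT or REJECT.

start: ε-closure({0}) = {0}
'a' @ 1: {}  — dead — no transitions
rest 'bcba' ignored (set empty)
end set {} — state 5 not in

Answer: REJECT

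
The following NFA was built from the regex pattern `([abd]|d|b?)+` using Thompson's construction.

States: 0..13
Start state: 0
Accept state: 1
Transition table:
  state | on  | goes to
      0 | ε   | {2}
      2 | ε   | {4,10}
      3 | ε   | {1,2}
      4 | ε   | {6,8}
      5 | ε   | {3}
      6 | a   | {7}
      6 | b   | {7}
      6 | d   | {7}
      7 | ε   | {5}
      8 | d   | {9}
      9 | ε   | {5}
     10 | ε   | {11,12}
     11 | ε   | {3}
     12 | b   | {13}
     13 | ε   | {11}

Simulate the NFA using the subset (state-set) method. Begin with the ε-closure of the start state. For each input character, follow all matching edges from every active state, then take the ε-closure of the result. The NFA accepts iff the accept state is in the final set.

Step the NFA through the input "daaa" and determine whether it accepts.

Answer: ACCEPT

Derivation:
start: ε-closure({0}) = {0,1,2,3,4,6,8,10,11,12}
'd' @ 1: {1,2,3,4,5,6,7,8,9,10,11,12}  ✓accept
'a' @ 2: {1,2,3,4,5,6,7,8,10,11,12}  ✓accept
'a' @ 3: {1,2,3,4,5,6,7,8,10,11,12}  ✓accept
'a' @ 4: {1,2,3,4,5,6,7,8,10,11,12}  ✓accept
after full input: {1,2,3,4,5,6,7,8,10,11,12}  (accept=1 in)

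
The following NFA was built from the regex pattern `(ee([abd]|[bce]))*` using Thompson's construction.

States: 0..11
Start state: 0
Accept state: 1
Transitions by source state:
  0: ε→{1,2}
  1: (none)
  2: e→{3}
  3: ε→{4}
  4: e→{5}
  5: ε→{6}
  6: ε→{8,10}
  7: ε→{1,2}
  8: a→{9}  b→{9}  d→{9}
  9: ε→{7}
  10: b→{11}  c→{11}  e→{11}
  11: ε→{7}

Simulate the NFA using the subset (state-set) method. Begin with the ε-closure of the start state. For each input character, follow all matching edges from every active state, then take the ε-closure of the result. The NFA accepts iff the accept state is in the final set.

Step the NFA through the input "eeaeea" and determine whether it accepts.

Answer: ACCEPT

Trace:
S₀ = ε-closure({0}) = {0,1,2}
'e' @ 1: {3,4}
'e' @ 2: {5,6,8,10}
'a' @ 3: {1,2,7,9}  [accepting]
'e' @ 4: {3,4}
'e' @ 5: {5,6,8,10}
'a' @ 6: {1,2,7,9}  [accepting]
after full input: {1,2,7,9}  (accept=1 in)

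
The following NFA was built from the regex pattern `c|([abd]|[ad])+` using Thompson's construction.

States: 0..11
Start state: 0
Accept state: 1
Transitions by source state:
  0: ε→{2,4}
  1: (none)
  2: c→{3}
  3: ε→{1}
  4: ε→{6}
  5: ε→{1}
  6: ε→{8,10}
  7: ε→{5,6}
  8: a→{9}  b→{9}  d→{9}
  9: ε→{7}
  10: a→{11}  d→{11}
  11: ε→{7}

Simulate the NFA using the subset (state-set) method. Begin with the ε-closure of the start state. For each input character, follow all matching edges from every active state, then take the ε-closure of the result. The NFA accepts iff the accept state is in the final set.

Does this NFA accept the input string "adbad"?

Answer: ACCEPT

Steps:
start: ε-closure({0}) = {0,2,4,6,8,10}
'a' @ 1: {1,5,6,7,8,9,10,11}  [accepting]
'd' @ 2: {1,5,6,7,8,9,10,11}  [accepting]
'b' @ 3: {1,5,6,7,8,9,10}  [accepting]
'a' @ 4: {1,5,6,7,8,9,10,11}  [accepting]
'd' @ 5: {1,5,6,7,8,9,10,11}  [accepting]
after full input: {1,5,6,7,8,9,10,11}  (accept=1 in)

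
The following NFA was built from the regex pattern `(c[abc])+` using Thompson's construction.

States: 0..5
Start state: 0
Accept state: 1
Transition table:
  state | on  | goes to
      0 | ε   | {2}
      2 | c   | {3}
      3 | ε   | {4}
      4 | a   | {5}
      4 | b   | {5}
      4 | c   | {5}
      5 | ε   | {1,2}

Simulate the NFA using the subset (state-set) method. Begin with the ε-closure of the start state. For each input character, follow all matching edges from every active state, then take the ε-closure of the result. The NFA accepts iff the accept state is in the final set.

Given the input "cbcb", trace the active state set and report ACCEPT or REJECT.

Answer: ACCEPT

Steps:
start: ε-closure({0}) = {0,2}
'c' @ 1: {3,4}
'b' @ 2: {1,2,5}  ✓accept
'c' @ 3: {3,4}
'b' @ 4: {1,2,5}  ✓accept
final: {1,2,5}; accept 1 in set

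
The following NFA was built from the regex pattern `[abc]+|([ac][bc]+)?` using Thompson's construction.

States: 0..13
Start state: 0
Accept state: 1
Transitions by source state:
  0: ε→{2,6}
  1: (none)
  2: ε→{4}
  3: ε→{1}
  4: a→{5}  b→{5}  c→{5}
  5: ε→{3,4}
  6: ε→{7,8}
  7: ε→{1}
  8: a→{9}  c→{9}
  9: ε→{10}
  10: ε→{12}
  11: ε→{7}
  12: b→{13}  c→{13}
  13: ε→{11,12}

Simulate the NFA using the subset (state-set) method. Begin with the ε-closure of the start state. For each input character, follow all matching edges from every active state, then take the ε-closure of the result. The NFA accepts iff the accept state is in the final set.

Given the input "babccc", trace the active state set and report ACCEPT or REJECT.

initial (ε-close {0}): {0,1,2,4,6,7,8}
'b' @ 1: {1,3,4,5}  [accepting]
'a' @ 2: {1,3,4,5}  [accepting]
'b' @ 3: {1,3,4,5}  [accepting]
'c' @ 4: {1,3,4,5}  [accepting]
'c' @ 5: {1,3,4,5}  [accepting]
'c' @ 6: {1,3,4,5}  [accepting]
final: {1,3,4,5}; accept 1 in set

Answer: ACCEPT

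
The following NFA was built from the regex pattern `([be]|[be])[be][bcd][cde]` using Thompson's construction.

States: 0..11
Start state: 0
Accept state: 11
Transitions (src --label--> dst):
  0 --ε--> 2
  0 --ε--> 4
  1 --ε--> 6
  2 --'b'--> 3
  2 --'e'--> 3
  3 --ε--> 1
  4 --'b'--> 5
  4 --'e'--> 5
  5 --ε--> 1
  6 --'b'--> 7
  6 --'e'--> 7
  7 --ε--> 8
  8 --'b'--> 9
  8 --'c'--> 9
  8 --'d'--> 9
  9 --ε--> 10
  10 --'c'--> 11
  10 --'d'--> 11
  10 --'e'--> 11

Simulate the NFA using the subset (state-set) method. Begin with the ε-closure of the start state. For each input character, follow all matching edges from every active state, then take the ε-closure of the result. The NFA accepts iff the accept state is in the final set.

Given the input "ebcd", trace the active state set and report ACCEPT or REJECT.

initial (ε-close {0}): {0,2,4}
'e' @ 1: {1,3,5,6}
'b' @ 2: {7,8}
'c' @ 3: {9,10}
'd' @ 4: {11}  ✓accept
after full input: {11}  (accept=11 in)

Answer: ACCEPT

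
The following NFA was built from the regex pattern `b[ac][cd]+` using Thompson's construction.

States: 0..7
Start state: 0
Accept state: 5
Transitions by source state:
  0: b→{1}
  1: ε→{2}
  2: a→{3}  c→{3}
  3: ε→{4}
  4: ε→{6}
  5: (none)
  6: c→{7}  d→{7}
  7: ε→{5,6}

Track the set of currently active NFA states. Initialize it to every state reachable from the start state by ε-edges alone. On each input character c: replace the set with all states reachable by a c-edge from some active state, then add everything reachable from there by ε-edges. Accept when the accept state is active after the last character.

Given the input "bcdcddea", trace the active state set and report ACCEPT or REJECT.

Answer: REJECT

Derivation:
S₀ = ε-closure({0}) = {0}
'b' @ 1: {1,2}
'c' @ 2: {3,4,6}
'd' @ 3: {5,6,7}  [accepting]
'c' @ 4: {5,6,7}  [accepting]
'd' @ 5: {5,6,7}  [accepting]
'd' @ 6: {5,6,7}  [accepting]
'e' @ 7: {}  — dead — no transitions
rest 'a' ignored (set empty)
final: {}; accept 5 not in set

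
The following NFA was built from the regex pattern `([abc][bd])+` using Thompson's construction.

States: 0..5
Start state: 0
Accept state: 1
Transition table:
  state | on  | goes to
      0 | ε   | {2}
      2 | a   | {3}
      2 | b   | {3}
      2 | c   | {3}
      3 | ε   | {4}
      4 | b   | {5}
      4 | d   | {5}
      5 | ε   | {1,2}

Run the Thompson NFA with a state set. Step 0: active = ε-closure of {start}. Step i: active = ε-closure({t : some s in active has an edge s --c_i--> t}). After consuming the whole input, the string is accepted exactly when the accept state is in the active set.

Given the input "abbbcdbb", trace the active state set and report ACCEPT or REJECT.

Answer: ACCEPT

Trace:
start: ε-closure({0}) = {0,2}
'a' @ 1: {3,4}
'b' @ 2: {1,2,5}  (accept∈set)
'b' @ 3: {3,4}
'b' @ 4: {1,2,5}  (accept∈set)
'c' @ 5: {3,4}
'd' @ 6: {1,2,5}  (accept∈set)
'b' @ 7: {3,4}
'b' @ 8: {1,2,5}  (accept∈set)
after full input: {1,2,5}  (accept=1 in)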